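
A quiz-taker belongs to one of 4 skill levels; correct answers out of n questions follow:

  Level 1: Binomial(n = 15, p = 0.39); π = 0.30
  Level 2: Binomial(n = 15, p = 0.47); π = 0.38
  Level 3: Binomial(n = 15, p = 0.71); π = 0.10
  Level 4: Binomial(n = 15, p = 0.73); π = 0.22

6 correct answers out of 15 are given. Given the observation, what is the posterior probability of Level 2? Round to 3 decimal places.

0.514

The responsibility of component k is π_k f_k(x) divided by Σ_j π_j f_j(x).
Evaluate each component's likelihood at the observed value:
  p_1 = 0.205949
  p_2 = 0.178022
  p_3 = 0.00930114
  p_4 = 0.00577584
Unnormalised posteriors:
  π_1·p_1 = 0.30 × 0.205949 = 0.0617848
  π_2·p_2 = 0.38 × 0.178022 = 0.0676484
  π_3·p_3 = 0.10 × 0.00930114 = 0.000930114
  π_4·p_4 = 0.22 × 0.00577584 = 0.00127068
Sum: 0.0617848 + 0.0676484 + 0.000930114 + 0.00127068 = 0.131634
P(Level 2 | the observation) ≈ 0.514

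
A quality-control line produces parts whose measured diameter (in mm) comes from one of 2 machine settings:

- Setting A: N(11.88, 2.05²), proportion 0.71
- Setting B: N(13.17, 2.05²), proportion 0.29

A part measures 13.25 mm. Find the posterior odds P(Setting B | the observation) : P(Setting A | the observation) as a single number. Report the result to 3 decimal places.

Only the two components matter; the odds are (w_i f_i(x)) / (w_j f_j(x)).
Component likelihoods at x = 13.25 mm:
  f_A = 0.155659
  f_B = 0.194458
Posterior odds = (w_B·f_B) / (w_A·f_A) = (0.29·0.194458) / (0.71·0.155659) = 0.0563928 / 0.110518 ≈ 0.510

0.510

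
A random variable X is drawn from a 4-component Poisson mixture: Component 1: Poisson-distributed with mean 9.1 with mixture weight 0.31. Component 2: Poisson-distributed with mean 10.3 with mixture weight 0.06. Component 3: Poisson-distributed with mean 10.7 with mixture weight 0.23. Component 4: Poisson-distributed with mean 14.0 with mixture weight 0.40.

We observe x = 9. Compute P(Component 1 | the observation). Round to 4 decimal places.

0.4376

P(component k | x) = P(Z=k)·f_k(x) / marginal(x), where marginal(x) = Σ_j P(Z=j)·f_j(x).
Component likelihoods at x = 9:
  f_1 = 0.131683
  f_2 = 0.120931
  f_3 = 0.114219
  f_4 = 0.0473442
Unnormalised posteriors:
  P(Z=1)·f_1 = 0.31 × 0.131683 = 0.0408217
  P(Z=2)·f_2 = 0.06 × 0.120931 = 0.00725588
  P(Z=3)·f_3 = 0.23 × 0.114219 = 0.0262705
  P(Z=4)·f_4 = 0.40 × 0.0473442 = 0.0189377
Marginal: 0.0408217 + 0.00725588 + 0.0262705 + 0.0189377 = 0.0932857
Responsibility of Component 1: 0.0408217 / 0.0932857 ≈ 0.4376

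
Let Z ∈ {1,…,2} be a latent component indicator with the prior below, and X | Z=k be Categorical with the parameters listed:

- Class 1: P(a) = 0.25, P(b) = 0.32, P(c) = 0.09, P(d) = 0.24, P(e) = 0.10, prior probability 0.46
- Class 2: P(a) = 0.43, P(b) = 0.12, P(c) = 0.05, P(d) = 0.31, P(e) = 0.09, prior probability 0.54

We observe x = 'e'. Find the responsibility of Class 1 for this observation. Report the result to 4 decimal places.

By Bayes' theorem, P(k | x) = π_k f_k(x) / Σ_j π_j f_j(x).
Component likelihoods at x = 'e':
  p_1 = P(e | comp) = 0.10
  p_2 = P(e | comp) = 0.09
Weight by the priors:
  π_1·p_1 = 0.46 × 0.1 = 0.046
  π_2·p_2 = 0.54 × 0.09 = 0.0486
Denominator: 0.046 + 0.0486 = 0.0946
P(Class 1 | the observation) ≈ 0.4863

0.4863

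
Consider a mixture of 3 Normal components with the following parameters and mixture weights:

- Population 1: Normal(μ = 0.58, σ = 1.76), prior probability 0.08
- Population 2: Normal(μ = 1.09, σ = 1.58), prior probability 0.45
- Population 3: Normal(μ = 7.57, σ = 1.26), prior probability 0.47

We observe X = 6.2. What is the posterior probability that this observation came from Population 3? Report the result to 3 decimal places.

P(component k | x) = π_k·f_k(x) / marginal(x), where marginal(x) = Σ_j π_j·f_j(x).
Evaluate each component's likelihood at the observed value:
  p_1 = 0.00138444
  p_2 = 0.00135181
  p_3 = 0.175316
Multiply by the mixture weights:
  π_1·p_1 = 0.08 × 0.00138444 = 0.000110755
  π_2·p_2 = 0.45 × 0.00135181 = 0.000608312
  π_3·p_3 = 0.47 × 0.175316 = 0.0823987
Normaliser: 0.000110755 + 0.000608312 + 0.0823987 = 0.0831178
Responsibility of Population 3: 0.0823987 / 0.0831178 ≈ 0.991

0.991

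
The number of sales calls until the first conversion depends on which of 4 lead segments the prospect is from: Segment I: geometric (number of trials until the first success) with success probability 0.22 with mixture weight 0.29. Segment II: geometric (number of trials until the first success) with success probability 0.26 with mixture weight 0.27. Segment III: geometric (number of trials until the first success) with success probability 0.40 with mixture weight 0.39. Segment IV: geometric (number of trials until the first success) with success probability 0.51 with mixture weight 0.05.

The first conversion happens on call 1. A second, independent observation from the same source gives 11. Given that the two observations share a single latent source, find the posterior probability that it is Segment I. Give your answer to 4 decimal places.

0.4763

Posterior ∝ prior × likelihood, so P(k | x) ∝ π_k f_k(x); normalise over all components.
Since both observations come from the same component, the likelihood for component k is f_k(x₁)·f_k(x₂).
  p_I = [0.22·(1−0.22)^0 = 0.22·1 = 0.22] × [0.0183387] = 0.00403452
  p_II = [0.26·(1−0.26)^0 = 0.26·1 = 0.26] × [0.0128024] = 0.00332862
  p_III = [0.40·(1−0.40)^0 = 0.40·1 = 0.4] × [0.00241865] = 0.000967459
  p_IV = [0.51·(1−0.51)^0 = 0.51·1 = 0.51] × [0.000406941] = 0.00020754
Prior × likelihood for each component:
  π_I·p_I = 0.29 × 0.00403452 = 0.00117001
  π_II·p_II = 0.27 × 0.00332862 = 0.000898727
  π_III·p_III = 0.39 × 0.000967459 = 0.000377309
  π_IV·p_IV = 0.05 × 0.00020754 = 1.0377e-05
Normaliser: 0.00117001 + 0.000898727 + 0.000377309 + 1.0377e-05 = 0.00245642
So the posterior for Segment I is 0.00117001 / 0.00245642 ≈ 0.4763.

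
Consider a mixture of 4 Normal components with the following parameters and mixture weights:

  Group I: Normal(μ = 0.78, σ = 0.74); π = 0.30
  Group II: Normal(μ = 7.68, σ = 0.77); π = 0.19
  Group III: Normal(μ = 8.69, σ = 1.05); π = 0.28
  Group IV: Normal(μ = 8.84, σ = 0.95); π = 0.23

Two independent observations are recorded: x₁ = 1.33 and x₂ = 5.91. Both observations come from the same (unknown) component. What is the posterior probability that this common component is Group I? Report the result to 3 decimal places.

0.989

P(component k | x) = w_k·f_k(x) / marginal(x), where marginal(x) = Σ_j w_j·f_j(x).
Since both observations come from the same component, the likelihood for component k is f_k(x₁)·f_k(x₂).
  p_I = [(1/(0.74·√(2π)))·exp(−(1.33−0.78)²/(2·0.74²)) = 0.539111·exp(-0.27621) = 0.409001] × [1.97643e-11] = 8.08362e-12
  p_II = [(1/(0.77·√(2π)))·exp(−(1.33−7.68)²/(2·0.77²)) = 0.518107·exp(-34.00447) = 8.84028e-16] × [0.0368984] = 3.26192e-17
  p_III = [(1/(1.05·√(2π)))·exp(−(1.33−8.69)²/(2·1.05²)) = 0.379945·exp(-24.56671) = 8.13829e-12] × [0.0114168] = 9.2913e-14
  p_IV = [(1/(0.95·√(2π)))·exp(−(1.33−8.84)²/(2·0.95²)) = 0.419939·exp(-31.24659) = 1.1297e-14] × [0.00361081] = 4.07914e-17
Multiply by the mixture weights:
  w_I·p_I = 0.30 × 8.08362e-12 = 2.42508e-12
  w_II·p_II = 0.19 × 3.26192e-17 = 6.19765e-18
  w_III·p_III = 0.28 × 9.2913e-14 = 2.60156e-14
  w_IV·p_IV = 0.23 × 4.07914e-17 = 9.38202e-18
Normaliser: 2.42508e-12 + 6.19765e-18 + 2.60156e-14 + 9.38202e-18 = 2.45112e-12
Responsibility of Group I: 2.42508e-12 / 2.45112e-12 ≈ 0.989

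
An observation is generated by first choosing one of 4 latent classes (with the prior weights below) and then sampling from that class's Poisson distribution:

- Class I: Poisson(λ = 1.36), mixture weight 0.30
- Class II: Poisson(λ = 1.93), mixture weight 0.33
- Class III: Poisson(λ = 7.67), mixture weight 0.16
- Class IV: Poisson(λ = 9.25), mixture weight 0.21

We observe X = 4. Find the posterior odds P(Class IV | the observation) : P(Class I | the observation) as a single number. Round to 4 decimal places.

0.5610

Only the two components matter; the odds are (P(Z=i) f_i(x)) / (P(Z=j) f_j(x)).
Poisson probabilities:
  f_I = e^(−1.36)·1.36^4/4! = 0.0365851
  f_II = e^(−1.93)·1.93^4/4! = 0.0839131
  f_III = e^(−7.67)·7.67^4/4! = 0.0672871
  f_IV = e^(−9.25)·9.25^4/4! = 0.0293178
0.00615674 / 0.0109755 ≈ 0.5610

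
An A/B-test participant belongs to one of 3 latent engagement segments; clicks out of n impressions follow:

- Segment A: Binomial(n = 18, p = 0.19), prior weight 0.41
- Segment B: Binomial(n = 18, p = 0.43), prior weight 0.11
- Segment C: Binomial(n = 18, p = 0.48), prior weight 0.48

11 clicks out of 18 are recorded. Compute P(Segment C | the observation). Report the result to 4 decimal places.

0.8844

P(component k | x) = π_k·f_k(x) / marginal(x), where marginal(x) = Σ_j π_j·f_j(x).
Binomial probabilities:
  f_A = C(18,11)·0.19^11·0.81^7 = 31824·1.1649e-08·0.228768 = 8.48085e-05
  f_B = C(18,11)·0.43^11·0.57^7 = 31824·9.29294e-05·0.019549 = 0.0578138
  f_C = C(18,11)·0.48^11·0.52^7 = 31824·0.00031164·0.0102807 = 0.10196
Multiply by the mixture weights:
  π_A·f_A = 0.41 × 8.48085e-05 = 3.47715e-05
  π_B·f_B = 0.11 × 0.0578138 = 0.00635952
  π_C·f_C = 0.48 × 0.10196 = 0.048941
Normaliser: 3.47715e-05 + 0.00635952 + 0.048941 = 0.0553353
So the posterior for Segment C is 0.048941 / 0.0553353 ≈ 0.8844.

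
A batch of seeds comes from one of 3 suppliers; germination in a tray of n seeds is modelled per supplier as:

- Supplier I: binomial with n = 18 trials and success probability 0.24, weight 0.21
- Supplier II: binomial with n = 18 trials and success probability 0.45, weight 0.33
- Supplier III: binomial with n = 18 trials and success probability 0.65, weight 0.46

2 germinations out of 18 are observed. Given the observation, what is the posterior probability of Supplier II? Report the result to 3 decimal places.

0.030

The responsibility of component k is π_k f_k(x) divided by Σ_j π_j f_j(x).
Binomial probabilities:
  p_I = C(18,2)·0.24^2·0.76^16 = 153·0.0576·0.0123885 = 0.109177
  p_II = C(18,2)·0.45^2·0.55^16 = 153·0.2025·7.01137e-05 = 0.0021723
  p_III = C(18,2)·0.65^2·0.35^16 = 153·0.4225·5.07094e-08 = 3.27798e-06
Unnormalised posteriors:
  π_I·p_I = 0.21 × 0.109177 = 0.0229272
  π_II·p_II = 0.33 × 0.0021723 = 0.000716858
  π_III·p_III = 0.46 × 3.27798e-06 = 1.50787e-06
Sum: 0.0229272 + 0.000716858 + 1.50787e-06 = 0.0236455
P(Supplier II | the observation) = 0.000716858 / 0.0236455 ≈ 0.030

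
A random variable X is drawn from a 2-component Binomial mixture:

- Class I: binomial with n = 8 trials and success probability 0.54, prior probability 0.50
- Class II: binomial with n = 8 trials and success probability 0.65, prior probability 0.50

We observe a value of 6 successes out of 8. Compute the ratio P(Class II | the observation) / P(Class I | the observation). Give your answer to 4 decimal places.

1.7609

Posterior odds = (P(Z=i) f_i(x)) / (P(Z=j) f_j(x)); the normalising sum cancels.
Component likelihoods at x = 6 successes out of 8:
  p_I = 0.146905
  p_II = 0.258687
Posterior odds = (P(Z=II)·p_II) / (P(Z=I)·p_I) = (0.50·0.258687) / (0.50·0.146905) = 0.129343 / 0.0734524 ≈ 1.7609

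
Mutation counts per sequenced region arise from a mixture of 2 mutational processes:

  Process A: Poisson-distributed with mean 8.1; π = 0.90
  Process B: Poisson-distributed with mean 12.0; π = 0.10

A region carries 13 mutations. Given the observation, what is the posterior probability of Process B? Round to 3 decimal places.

0.271

Posterior ∝ prior × likelihood, so P(k | x) ∝ P(Z=k) f_k(x); normalise over all components.
Component likelihoods at x = 13 mutations:
  f_A = e^(−8.1)·8.1^13/13! = 0.0314949
  f_B = e^(−12.0)·12.0^13/13! = 0.10557
Weight by the priors:
  P(Z=A)·f_A = 0.90 × 0.0314949 = 0.0283454
  P(Z=B)·f_B = 0.10 × 0.10557 = 0.010557
Normaliser: 0.0283454 + 0.010557 = 0.0389024
So the posterior for Process B is 0.010557 / 0.0389024 ≈ 0.271.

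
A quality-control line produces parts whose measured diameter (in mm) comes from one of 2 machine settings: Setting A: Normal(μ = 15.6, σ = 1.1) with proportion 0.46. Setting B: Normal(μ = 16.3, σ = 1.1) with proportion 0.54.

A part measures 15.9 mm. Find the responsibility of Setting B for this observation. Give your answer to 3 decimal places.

0.533

P(component k | x) = w_k·f_k(x) / marginal(x), where marginal(x) = Σ_j w_j·f_j(x).
Normal densities:
  p_A = 0.349435
  p_B = 0.339472
Prior × likelihood for each component:
  w_A·p_A = 0.46 × 0.349435 = 0.16074
  w_B·p_B = 0.54 × 0.339472 = 0.183315
Sum: 0.16074 + 0.183315 = 0.344055
P(Setting B | data) ≈ 0.533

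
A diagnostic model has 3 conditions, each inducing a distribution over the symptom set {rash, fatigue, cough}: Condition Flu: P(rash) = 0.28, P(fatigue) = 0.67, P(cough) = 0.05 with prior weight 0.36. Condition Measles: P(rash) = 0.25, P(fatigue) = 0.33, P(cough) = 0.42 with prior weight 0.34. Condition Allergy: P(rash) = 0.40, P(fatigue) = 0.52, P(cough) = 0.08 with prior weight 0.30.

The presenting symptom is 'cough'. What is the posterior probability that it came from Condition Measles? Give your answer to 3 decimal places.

0.773

P(component k | x) = π_k·f_k(x) / marginal(x), where marginal(x) = Σ_j π_j·f_j(x).
Categorical probabilities:
  p_Flu = 0.05
  p_Measles = 0.42
  p_Allergy = 0.08
Prior × likelihood for each component:
  π_Flu·p_Flu = 0.36 × 0.05 = 0.018
  π_Measles·p_Measles = 0.34 × 0.42 = 0.1428
  π_Allergy·p_Allergy = 0.30 × 0.08 = 0.024
Evidence: 0.018 + 0.1428 + 0.024 = 0.1848
So the posterior for Condition Measles is 0.1428 / 0.1848 ≈ 0.773.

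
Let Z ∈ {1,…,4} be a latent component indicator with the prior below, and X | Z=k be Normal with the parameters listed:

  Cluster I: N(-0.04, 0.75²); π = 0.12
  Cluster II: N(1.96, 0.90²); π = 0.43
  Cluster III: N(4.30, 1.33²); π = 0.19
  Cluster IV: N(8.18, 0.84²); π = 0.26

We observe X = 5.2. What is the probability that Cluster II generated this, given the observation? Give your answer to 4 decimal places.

By Bayes' theorem, P(k | x) = π_k f_k(x) / Σ_j π_j f_j(x).
Component likelihoods at x = 5.2:
  p_I = (1/(0.75·√(2π)))·exp(−(5.2−-0.04)²/(2·0.75²)) = 0.531923·exp(-24.40676) = 1.33699e-11
  p_II = (1/(0.90·√(2π)))·exp(−(5.2−1.96)²/(2·0.90²)) = 0.443269·exp(-6.48000) = 0.000679891
  p_III = (1/(1.33·√(2π)))·exp(−(5.2−4.30)²/(2·1.33²)) = 0.299957·exp(-0.22896) = 0.238575
  p_IV = (1/(0.84·√(2π)))·exp(−(5.2−8.18)²/(2·0.84²)) = 0.474931·exp(-6.29280) = 0.00087842
Weight by the priors:
  π_I·p_I = 0.12 × 1.33699e-11 = 1.60439e-12
  π_II·p_II = 0.43 × 0.000679891 = 0.000292353
  π_III·p_III = 0.19 × 0.238575 = 0.0453292
  π_IV·p_IV = 0.26 × 0.00087842 = 0.000228389
Evidence: 1.60439e-12 + 0.000292353 + 0.0453292 + 0.000228389 = 0.0458499
Responsibility of Cluster II: 0.000292353 / 0.0458499 ≈ 0.0064

0.0064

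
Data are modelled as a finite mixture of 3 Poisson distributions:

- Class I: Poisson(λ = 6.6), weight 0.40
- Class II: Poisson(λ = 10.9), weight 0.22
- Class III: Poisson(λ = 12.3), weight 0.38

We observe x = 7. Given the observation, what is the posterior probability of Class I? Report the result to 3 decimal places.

P(component k | x) = w_k·f_k(x) / marginal(x), where marginal(x) = Σ_j w_j·f_j(x).
Evaluate each component's likelihood at the observed value:
  f_I = e^(−6.6)·6.6^7/7! = 0.147243
  f_II = e^(−10.9)·10.9^7/7! = 0.0669492
  f_III = e^(−12.3)·12.3^7/7! = 0.0384665
Prior × likelihood for each component:
  w_I·f_I = 0.40 × 0.147243 = 0.058897
  w_II·f_II = 0.22 × 0.0669492 = 0.0147288
  w_III·f_III = 0.38 × 0.0384665 = 0.0146173
Sum: 0.058897 + 0.0147288 + 0.0146173 = 0.0882431
P(Class I | data) = 0.058897 / 0.0882431 ≈ 0.667

0.667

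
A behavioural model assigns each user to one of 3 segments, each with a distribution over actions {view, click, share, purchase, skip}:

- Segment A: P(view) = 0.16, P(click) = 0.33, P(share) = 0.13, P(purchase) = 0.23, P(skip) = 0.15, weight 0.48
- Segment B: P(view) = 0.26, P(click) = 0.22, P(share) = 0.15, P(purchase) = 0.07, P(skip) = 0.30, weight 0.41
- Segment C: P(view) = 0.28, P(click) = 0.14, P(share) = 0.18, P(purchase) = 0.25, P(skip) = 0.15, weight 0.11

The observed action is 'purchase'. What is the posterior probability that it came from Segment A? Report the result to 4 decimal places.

The responsibility of component k is π_k f_k(x) divided by Σ_j π_j f_j(x).
Categorical probabilities:
  L_A = 0.23
  L_B = 0.07
  L_C = 0.25
Multiply by the mixture weights:
  π_A·L_A = 0.48 × 0.23 = 0.1104
  π_B·L_B = 0.41 × 0.07 = 0.0287
  π_C·L_C = 0.11 × 0.25 = 0.0275
Evidence: 0.1104 + 0.0287 + 0.0275 = 0.1666
So the posterior for Segment A is 0.1104 / 0.1666 ≈ 0.6627.

0.6627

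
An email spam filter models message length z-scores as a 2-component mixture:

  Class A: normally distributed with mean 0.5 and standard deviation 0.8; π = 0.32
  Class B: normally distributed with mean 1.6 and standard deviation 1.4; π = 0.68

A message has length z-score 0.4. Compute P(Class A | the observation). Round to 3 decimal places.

0.541

Posterior ∝ prior × likelihood, so P(k | x) ∝ P(Z=k) f_k(x); normalise over all components.
Evaluate each component's likelihood at the observed value:
  p_A = (1/(0.8·√(2π)))·exp(−(0.4−0.5)²/(2·0.8²)) = 0.498678·exp(-0.00781) = 0.494797
  p_B = (1/(1.4·√(2π)))·exp(−(0.4−1.6)²/(2·1.4²)) = 0.284959·exp(-0.36735) = 0.197354
Weight by the priors:
  P(Z=A)·p_A = 0.32 × 0.494797 = 0.158335
  P(Z=B)·p_B = 0.68 × 0.197354 = 0.134201
Sum: 0.158335 + 0.134201 = 0.292536
P(Class A | data) ≈ 0.541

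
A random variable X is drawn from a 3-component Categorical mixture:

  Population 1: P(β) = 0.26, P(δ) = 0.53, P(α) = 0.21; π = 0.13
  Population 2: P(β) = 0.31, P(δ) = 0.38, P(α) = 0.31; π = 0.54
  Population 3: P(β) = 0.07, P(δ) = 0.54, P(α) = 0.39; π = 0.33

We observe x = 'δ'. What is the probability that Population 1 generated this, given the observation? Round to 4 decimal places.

0.1523

P(component k | x) = π_k·f_k(x) / marginal(x), where marginal(x) = Σ_j π_j·f_j(x).
Categorical probabilities:
  p_1 = 0.53
  p_2 = 0.38
  p_3 = 0.54
Prior × likelihood for each component:
  π_1·p_1 = 0.13 × 0.53 = 0.0689
  π_2·p_2 = 0.54 × 0.38 = 0.2052
  π_3·p_3 = 0.33 × 0.54 = 0.1782
Marginal: 0.0689 + 0.2052 + 0.1782 = 0.4523
P(Population 1 | 'δ') ≈ 0.1523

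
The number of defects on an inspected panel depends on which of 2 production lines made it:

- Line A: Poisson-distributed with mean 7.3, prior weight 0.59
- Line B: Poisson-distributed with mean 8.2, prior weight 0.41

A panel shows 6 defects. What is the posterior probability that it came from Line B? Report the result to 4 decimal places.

Posterior ∝ prior × likelihood, so P(k | x) ∝ w_k f_k(x); normalise over all components.
Component likelihoods at x = 6 defects:
  f_A = e^(−7.3)·7.3^6/6! = 0.141989
  f_B = e^(−8.2)·8.2^6/6! = 0.115967
Prior × likelihood for each component:
  w_A·f_A = 0.59 × 0.141989 = 0.0837736
  w_B·f_B = 0.41 × 0.115967 = 0.0475466
Marginal: 0.0837736 + 0.0475466 = 0.13132
P(Line B | data) = 0.0475466 / 0.13132 ≈ 0.3621

0.3621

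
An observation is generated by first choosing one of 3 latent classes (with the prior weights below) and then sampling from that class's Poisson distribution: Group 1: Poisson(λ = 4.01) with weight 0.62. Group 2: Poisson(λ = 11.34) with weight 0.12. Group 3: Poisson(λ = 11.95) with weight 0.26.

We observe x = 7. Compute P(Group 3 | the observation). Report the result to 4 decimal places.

0.2085

P(component k | x) = w_k·f_k(x) / marginal(x), where marginal(x) = Σ_j w_j·f_j(x).
Poisson probabilities:
  f_1 = e^(−4.01)·4.01^7/7! = 0.0599873
  f_2 = e^(−11.34)·11.34^7/7! = 0.0568802
  f_3 = e^(−11.95)·11.95^7/7! = 0.0445991
Weight by the priors:
  w_1·f_1 = 0.62 × 0.0599873 = 0.0371921
  w_2·f_2 = 0.12 × 0.0568802 = 0.00682563
  w_3·f_3 = 0.26 × 0.0445991 = 0.0115958
Sum: 0.0371921 + 0.00682563 + 0.0115958 = 0.0556135
So the posterior for Group 3 is 0.0115958 / 0.0556135 ≈ 0.2085.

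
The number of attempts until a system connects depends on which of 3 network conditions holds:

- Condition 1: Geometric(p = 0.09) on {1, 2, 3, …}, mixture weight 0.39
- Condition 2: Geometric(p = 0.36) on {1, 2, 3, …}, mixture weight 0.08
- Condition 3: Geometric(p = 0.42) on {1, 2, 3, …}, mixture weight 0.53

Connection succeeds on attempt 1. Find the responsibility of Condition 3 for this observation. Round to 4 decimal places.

By Bayes' theorem, P(k | x) = P(Z=k) f_k(x) / Σ_j P(Z=j) f_j(x).
Component likelihoods at x = 1:
  f_1 = 0.09·(1−0.09)^0 = 0.09·1 = 0.09
  f_2 = 0.36·(1−0.36)^0 = 0.36·1 = 0.36
  f_3 = 0.42·(1−0.42)^0 = 0.42·1 = 0.42
Prior × likelihood for each component:
  P(Z=1)·f_1 = 0.39 × 0.09 = 0.0351
  P(Z=2)·f_2 = 0.08 × 0.36 = 0.0288
  P(Z=3)·f_3 = 0.53 × 0.42 = 0.2226
Sum: 0.0351 + 0.0288 + 0.2226 = 0.2865
P(Condition 3 | x) = 0.2226 / 0.2865 ≈ 0.7770

0.7770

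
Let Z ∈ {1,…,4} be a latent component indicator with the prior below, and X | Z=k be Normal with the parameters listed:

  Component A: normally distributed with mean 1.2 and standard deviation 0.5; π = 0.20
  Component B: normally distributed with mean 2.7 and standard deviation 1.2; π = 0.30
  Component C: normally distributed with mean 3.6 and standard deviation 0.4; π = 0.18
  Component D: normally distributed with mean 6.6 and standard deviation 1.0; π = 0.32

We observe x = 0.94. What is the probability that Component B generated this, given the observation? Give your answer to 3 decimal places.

0.196

The responsibility of component k is π_k f_k(x) divided by Σ_j π_j f_j(x).
Normal densities:
  p_A = 0.696985
  p_B = 0.113402
  p_C = 2.48918e-10
  p_D = 4.4103e-08
Prior × likelihood for each component:
  π_A·p_A = 0.20 × 0.696985 = 0.139397
  π_B·p_B = 0.30 × 0.113402 = 0.0340206
  π_C·p_C = 0.18 × 2.48918e-10 = 4.48052e-11
  π_D·p_D = 0.32 × 4.4103e-08 = 1.4113e-08
Evidence: 0.139397 + 0.0340206 + 4.48052e-11 + 1.4113e-08 = 0.173418
Responsibility of Component B: 0.0340206 / 0.173418 ≈ 0.196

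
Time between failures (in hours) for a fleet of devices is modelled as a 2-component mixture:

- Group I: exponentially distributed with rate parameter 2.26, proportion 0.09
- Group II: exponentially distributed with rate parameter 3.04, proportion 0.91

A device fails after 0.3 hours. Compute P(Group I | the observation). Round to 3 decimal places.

0.085

P(component k | x) = π_k·f_k(x) / marginal(x), where marginal(x) = Σ_j π_j·f_j(x).
Evaluate each component's likelihood at the observed value:
  f_I = 1.14725
  f_II = 1.22123
Unnormalised posteriors:
  π_I·f_I = 0.09 × 1.14725 = 0.103252
  π_II·f_II = 0.91 × 1.22123 = 1.11132
Normaliser: 0.103252 + 1.11132 = 1.21457
P(Group I | data) ≈ 0.085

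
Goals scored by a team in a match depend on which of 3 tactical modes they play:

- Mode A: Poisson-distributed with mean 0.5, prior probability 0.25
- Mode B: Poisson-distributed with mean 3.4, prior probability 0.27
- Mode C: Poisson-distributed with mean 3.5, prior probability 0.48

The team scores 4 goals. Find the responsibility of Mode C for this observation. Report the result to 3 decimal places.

P(component k | x) = π_k·f_k(x) / marginal(x), where marginal(x) = Σ_j π_j·f_j(x).
Evaluate each component's likelihood at the observed value:
  f_A = 0.00157951
  f_B = 0.185825
  f_C = 0.188812
Prior × likelihood for each component:
  π_A·f_A = 0.25 × 0.00157951 = 0.000394877
  π_B·f_B = 0.27 × 0.185825 = 0.0501726
  π_C·f_C = 0.48 × 0.188812 = 0.0906299
Normaliser: 0.000394877 + 0.0501726 + 0.0906299 = 0.141197
P(Mode C | data) ≈ 0.642

0.642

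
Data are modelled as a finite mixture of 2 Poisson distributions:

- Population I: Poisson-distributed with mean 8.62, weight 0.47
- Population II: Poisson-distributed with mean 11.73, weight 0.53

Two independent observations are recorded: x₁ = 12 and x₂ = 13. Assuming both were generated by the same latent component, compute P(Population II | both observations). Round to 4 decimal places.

The responsibility of component k is w_k f_k(x) divided by Σ_j w_j f_j(x).
Since both observations come from the same component, the likelihood for component k is f_k(x₁)·f_k(x₂).
  f_I = [0.0634062] × [0.0420432] = 0.0026658
  f_II = [0.114016] × [0.102877] = 0.0117296
Weight by the priors:
  w_I·f_I = 0.47 × 0.0026658 = 0.00125293
  w_II·f_II = 0.53 × 0.0117296 = 0.00621671
Denominator: 0.00125293 + 0.00621671 = 0.00746963
So the posterior for Population II is 0.00621671 / 0.00746963 ≈ 0.8323.

0.8323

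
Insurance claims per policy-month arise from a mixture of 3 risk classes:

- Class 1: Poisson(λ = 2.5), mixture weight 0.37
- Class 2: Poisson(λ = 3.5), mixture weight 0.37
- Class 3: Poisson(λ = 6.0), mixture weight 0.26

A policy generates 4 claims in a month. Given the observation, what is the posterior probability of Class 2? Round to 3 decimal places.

By Bayes' theorem, P(k | x) = w_k f_k(x) / Σ_j w_j f_j(x).
Evaluate each component's likelihood at the observed value:
  p_1 = 0.133602
  p_2 = 0.188812
  p_3 = 0.133853
Weight by the priors:
  w_1·p_1 = 0.37 × 0.133602 = 0.0494327
  w_2·p_2 = 0.37 × 0.188812 = 0.0698605
  w_3·p_3 = 0.26 × 0.133853 = 0.0348017
Marginal: 0.0494327 + 0.0698605 + 0.0348017 = 0.154095
So the posterior for Class 2 is 0.0698605 / 0.154095 ≈ 0.453.

0.453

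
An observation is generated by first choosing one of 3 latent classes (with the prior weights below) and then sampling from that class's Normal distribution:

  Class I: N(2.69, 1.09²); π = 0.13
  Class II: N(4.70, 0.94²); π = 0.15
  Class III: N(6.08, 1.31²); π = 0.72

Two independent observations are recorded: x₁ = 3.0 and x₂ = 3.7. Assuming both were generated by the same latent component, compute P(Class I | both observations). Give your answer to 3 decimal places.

By Bayes' theorem, P(k | x) = w_k f_k(x) / Σ_j w_j f_j(x).
Since both observations come from the same component, the likelihood for component k is f_k(x₁)·f_k(x₂).
  p_I = [(1/(1.09·√(2π)))·exp(−(3.0−2.69)²/(2·1.09²)) = 0.366002·exp(-0.04044) = 0.351495] × [0.238255] = 0.0837454
  p_II = [(1/(0.94·√(2π)))·exp(−(3.0−4.70)²/(2·0.94²)) = 0.424407·exp(-1.63536) = 0.0827097] × [0.241007] = 0.0199336
  p_III = [(1/(1.31·√(2π)))·exp(−(3.0−6.08)²/(2·1.31²)) = 0.304536·exp(-2.76394) = 0.0191988] × [0.0584645] = 0.00112245
Prior × likelihood for each component:
  w_I·p_I = 0.13 × 0.0837454 = 0.0108869
  w_II·p_II = 0.15 × 0.0199336 = 0.00299004
  w_III·p_III = 0.72 × 0.00112245 = 0.000808163
Evidence: 0.0108869 + 0.00299004 + 0.000808163 = 0.0146851
So the posterior for Class I is 0.0108869 / 0.0146851 ≈ 0.741.

0.741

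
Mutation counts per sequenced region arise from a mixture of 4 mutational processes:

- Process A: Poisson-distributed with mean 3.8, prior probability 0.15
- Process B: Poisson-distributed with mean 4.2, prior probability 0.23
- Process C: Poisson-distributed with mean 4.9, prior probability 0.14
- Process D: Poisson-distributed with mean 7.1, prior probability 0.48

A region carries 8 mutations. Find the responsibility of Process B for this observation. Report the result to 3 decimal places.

Posterior ∝ prior × likelihood, so P(k | x) ∝ π_k f_k(x); normalise over all components.
Component likelihoods at x = 8 mutations:
  p_A = e^(−3.8)·3.8^8/8! = 0.0241229
  p_B = e^(−4.2)·4.2^8/8! = 0.0360111
  p_C = e^(−4.9)·4.9^8/8! = 0.0613769
  p_D = e^(−7.1)·7.1^8/8! = 0.132146
Multiply by the mixture weights:
  π_A·p_A = 0.15 × 0.0241229 = 0.00361843
  π_B·p_B = 0.23 × 0.0360111 = 0.00828256
  π_C·p_C = 0.14 × 0.0613769 = 0.00859277
  π_D·p_D = 0.48 × 0.132146 = 0.0634303
Denominator: 0.00361843 + 0.00828256 + 0.00859277 + 0.0634303 = 0.0839241
P(Process B | data) ≈ 0.099

0.099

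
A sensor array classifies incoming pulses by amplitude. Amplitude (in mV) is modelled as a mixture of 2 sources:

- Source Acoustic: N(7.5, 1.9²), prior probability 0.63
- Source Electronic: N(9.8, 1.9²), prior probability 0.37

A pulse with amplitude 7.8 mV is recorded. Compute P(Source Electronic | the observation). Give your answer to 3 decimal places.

The responsibility of component k is π_k f_k(x) divided by Σ_j π_j f_j(x).
Component likelihoods at x = 7.8 mV:
  f_Acoustic = 0.207369
  f_Electronic = 0.120656
Multiply by the mixture weights:
  π_Acoustic·f_Acoustic = 0.63 × 0.207369 = 0.130642
  π_Electronic·f_Electronic = 0.37 × 0.120656 = 0.0446428
Sum: 0.130642 + 0.0446428 = 0.175285
P(Source Electronic | 7.8 mV) ≈ 0.255

0.255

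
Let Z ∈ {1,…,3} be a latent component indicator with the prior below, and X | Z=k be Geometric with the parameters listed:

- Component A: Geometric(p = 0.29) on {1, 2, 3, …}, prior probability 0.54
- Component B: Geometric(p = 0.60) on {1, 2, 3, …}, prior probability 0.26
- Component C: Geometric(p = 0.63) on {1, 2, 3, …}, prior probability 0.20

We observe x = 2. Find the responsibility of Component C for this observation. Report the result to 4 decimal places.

By Bayes' theorem, P(k | x) = π_k f_k(x) / Σ_j π_j f_j(x).
Geometric probabilities:
  L_A = 0.29·(1−0.29)^1 = 0.29·0.71 = 0.2059
  L_B = 0.60·(1−0.60)^1 = 0.60·0.4 = 0.24
  L_C = 0.63·(1−0.63)^1 = 0.63·0.37 = 0.2331
Weight by the priors:
  π_A·L_A = 0.54 × 0.2059 = 0.111186
  π_B·L_B = 0.26 × 0.24 = 0.0624
  π_C·L_C = 0.20 × 0.2331 = 0.04662
Denominator: 0.111186 + 0.0624 + 0.04662 = 0.220206
P(Component C | data) = 0.04662 / 0.220206 ≈ 0.2117

0.2117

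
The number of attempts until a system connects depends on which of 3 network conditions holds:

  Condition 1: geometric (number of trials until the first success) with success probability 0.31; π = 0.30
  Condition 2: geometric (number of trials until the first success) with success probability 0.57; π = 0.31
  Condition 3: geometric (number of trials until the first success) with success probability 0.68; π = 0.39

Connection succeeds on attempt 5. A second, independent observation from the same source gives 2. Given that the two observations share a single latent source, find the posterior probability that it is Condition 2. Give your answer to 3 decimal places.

Apply Bayes' rule: the posterior for each component is proportional to its prior times its likelihood at x.
Since both observations come from the same component, the likelihood for component k is f_k(x₁)·f_k(x₂).
  p_1 = [0.31·(1−0.31)^4 = 0.31·0.226671 = 0.0702681] × [0.2139] = 0.0150303
  p_2 = [0.57·(1−0.57)^4 = 0.57·0.034188 = 0.0194872] × [0.2451] = 0.0047763
  p_3 = [0.68·(1−0.68)^4 = 0.68·0.0104858 = 0.00713032] × [0.2176] = 0.00155156
Multiply by the mixture weights:
  π_1·p_1 = 0.30 × 0.0150303 = 0.0045091
  π_2·p_2 = 0.31 × 0.0047763 = 0.00148065
  π_3·p_3 = 0.39 × 0.00155156 = 0.000605107
Marginal: 0.0045091 + 0.00148065 + 0.000605107 = 0.00659486
So the posterior for Condition 2 is 0.00148065 / 0.00659486 ≈ 0.225.

0.225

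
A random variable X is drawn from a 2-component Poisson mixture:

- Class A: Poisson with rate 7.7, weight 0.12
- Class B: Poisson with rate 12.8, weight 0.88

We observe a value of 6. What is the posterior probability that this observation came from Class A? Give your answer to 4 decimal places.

The responsibility of component k is w_k f_k(x) divided by Σ_j w_j f_j(x).
Component likelihoods at x = 6:
  L_A = e^(−7.7)·7.7^6/6! = 0.131082
  L_B = e^(−12.8)·12.8^6/6! = 0.0168639
Prior × likelihood for each component:
  w_A·L_A = 0.12 × 0.131082 = 0.0157299
  w_B·L_B = 0.88 × 0.0168639 = 0.0148402
Marginal: 0.0157299 + 0.0148402 = 0.0305701
So the posterior for Class A is 0.0157299 / 0.0305701 ≈ 0.5146.

0.5146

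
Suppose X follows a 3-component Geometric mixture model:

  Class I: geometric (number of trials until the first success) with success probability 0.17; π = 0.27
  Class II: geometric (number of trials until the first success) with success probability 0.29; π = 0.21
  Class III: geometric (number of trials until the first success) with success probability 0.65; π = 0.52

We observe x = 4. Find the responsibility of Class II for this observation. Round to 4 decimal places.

P(component k | x) = π_k·f_k(x) / marginal(x), where marginal(x) = Σ_j π_j·f_j(x).
Component likelihoods at x = 4:
  p_I = 0.0972038
  p_II = 0.103794
  p_III = 0.0278687
Weight by the priors:
  π_I·p_I = 0.27 × 0.0972038 = 0.026245
  π_II·p_II = 0.21 × 0.103794 = 0.0217968
  π_III·p_III = 0.52 × 0.0278687 = 0.0144917
Sum: 0.026245 + 0.0217968 + 0.0144917 = 0.0625336
Responsibility of Class II: 0.0217968 / 0.0625336 ≈ 0.3486

0.3486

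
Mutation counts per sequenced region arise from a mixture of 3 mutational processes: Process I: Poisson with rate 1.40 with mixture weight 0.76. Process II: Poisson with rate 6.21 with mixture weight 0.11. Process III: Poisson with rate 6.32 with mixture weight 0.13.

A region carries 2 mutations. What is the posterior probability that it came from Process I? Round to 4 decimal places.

P(component k | x) = w_k·f_k(x) / marginal(x), where marginal(x) = Σ_j w_j·f_j(x).
Component likelihoods at x = 2 mutations:
  p_I = e^(−1.40)·1.40^2/2! = 0.241665
  p_II = e^(−6.21)·6.21^2/2! = 0.0387422
  p_III = e^(−6.32)·6.32^2/2! = 0.035947
Weight by the priors:
  w_I·p_I = 0.76 × 0.241665 = 0.183665
  w_II·p_II = 0.11 × 0.0387422 = 0.00426164
  w_III·p_III = 0.13 × 0.035947 = 0.00467311
Marginal: 0.183665 + 0.00426164 + 0.00467311 = 0.1926
Responsibility of Process I: 0.183665 / 0.1926 ≈ 0.9536

0.9536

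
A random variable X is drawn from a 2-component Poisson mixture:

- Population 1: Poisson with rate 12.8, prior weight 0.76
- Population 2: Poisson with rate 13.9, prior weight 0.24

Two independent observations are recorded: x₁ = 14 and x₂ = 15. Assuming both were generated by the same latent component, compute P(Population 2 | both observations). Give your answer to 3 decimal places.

0.277

Posterior ∝ prior × likelihood, so P(k | x) ∝ π_k f_k(x); normalise over all components.
Since both observations come from the same component, the likelihood for component k is f_k(x₁)·f_k(x₂).
  L_1 = [e^(−12.8)·12.8^14/14! = 0.10036] × [0.0856408] = 0.00859493
  L_2 = [e^(−13.9)·13.9^14/14! = 0.105951] × [0.0981814] = 0.0104024
Weight by the priors:
  π_1·L_1 = 0.76 × 0.00859493 = 0.00653215
  π_2·L_2 = 0.24 × 0.0104024 = 0.00249658
Normaliser: 0.00653215 + 0.00249658 = 0.00902873
Responsibility of Population 2: 0.00249658 / 0.00902873 ≈ 0.277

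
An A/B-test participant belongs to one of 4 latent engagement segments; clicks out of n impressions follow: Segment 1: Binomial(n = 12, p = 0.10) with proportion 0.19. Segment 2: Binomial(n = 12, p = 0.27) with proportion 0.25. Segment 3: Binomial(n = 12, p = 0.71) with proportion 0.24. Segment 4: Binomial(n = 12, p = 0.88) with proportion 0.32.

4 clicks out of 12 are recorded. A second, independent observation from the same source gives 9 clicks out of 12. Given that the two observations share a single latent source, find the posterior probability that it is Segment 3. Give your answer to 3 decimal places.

The responsibility of component k is w_k f_k(x) divided by Σ_j w_j f_j(x).
Since both observations come from the same component, the likelihood for component k is f_k(x₁)·f_k(x₂).
  L_1 = [C(12,4)·0.10^4·0.90^8 = 495·0.0001·0.430467 = 0.0213081] × [1.6038e-07] = 3.4174e-09
  L_2 = [C(12,4)·0.27^4·0.73^8 = 495·0.00531441·0.080646 = 0.21215] × [0.000652627] = 0.000138455
  L_3 = [C(12,4)·0.71^4·0.29^8 = 495·0.254117·5.00246e-05 = 0.00629249] × [0.246004] = 0.00154798
  L_4 = [C(12,4)·0.88^4·0.12^8 = 495·0.599695·4.29982e-08 = 1.2764e-05] × [0.120312] = 1.53566e-06
Weight by the priors:
  w_1·L_1 = 0.19 × 3.4174e-09 = 6.49306e-10
  w_2·L_2 = 0.25 × 0.000138455 = 3.46137e-05
  w_3·L_3 = 0.24 × 0.00154798 = 0.000371514
  w_4·L_4 = 0.32 × 1.53566e-06 = 4.91413e-07
Evidence: 6.49306e-10 + 3.46137e-05 + 0.000371514 + 4.91413e-07 = 0.00040662
Responsibility of Segment 3: 0.000371514 / 0.00040662 ≈ 0.914

0.914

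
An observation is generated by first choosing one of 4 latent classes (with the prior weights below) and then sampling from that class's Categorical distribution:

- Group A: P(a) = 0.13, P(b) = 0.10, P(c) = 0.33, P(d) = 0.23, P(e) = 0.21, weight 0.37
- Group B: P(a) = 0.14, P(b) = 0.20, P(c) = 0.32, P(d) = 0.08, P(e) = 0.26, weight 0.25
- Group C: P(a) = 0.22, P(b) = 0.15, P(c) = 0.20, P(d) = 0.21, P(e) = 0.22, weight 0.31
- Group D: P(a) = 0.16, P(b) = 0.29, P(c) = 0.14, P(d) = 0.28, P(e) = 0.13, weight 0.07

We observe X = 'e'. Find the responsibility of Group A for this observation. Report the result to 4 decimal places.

0.3532

Posterior ∝ prior × likelihood, so P(k | x) ∝ P(Z=k) f_k(x); normalise over all components.
Categorical probabilities:
  f_A = P(e | comp) = 0.21
  f_B = P(e | comp) = 0.26
  f_C = P(e | comp) = 0.22
  f_D = P(e | comp) = 0.13
Multiply by the mixture weights:
  P(Z=A)·f_A = 0.37 × 0.21 = 0.0777
  P(Z=B)·f_B = 0.25 × 0.26 = 0.065
  P(Z=C)·f_C = 0.31 × 0.22 = 0.0682
  P(Z=D)·f_D = 0.07 × 0.13 = 0.0091
Denominator: 0.0777 + 0.065 + 0.0682 + 0.0091 = 0.22
So the posterior for Group A is 0.0777 / 0.22 ≈ 0.3532.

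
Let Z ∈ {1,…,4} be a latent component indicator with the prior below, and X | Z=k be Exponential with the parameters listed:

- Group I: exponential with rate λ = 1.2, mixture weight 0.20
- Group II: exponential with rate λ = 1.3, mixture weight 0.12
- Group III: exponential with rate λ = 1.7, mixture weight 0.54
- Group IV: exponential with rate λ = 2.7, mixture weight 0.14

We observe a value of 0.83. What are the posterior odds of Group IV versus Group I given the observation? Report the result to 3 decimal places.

Since P(k|x) ∝ w_k f_k(x), the posterior odds are w_i f_i(x) / (w_j f_j(x)).
Exponential densities:
  f_I = 0.443225
  f_II = 0.441916
  f_III = 0.414629
  f_IV = 0.287151
Odds = (0.14/0.20) × (0.287151/0.443225) = 0.7 × 0.647867 ≈ 0.454

0.454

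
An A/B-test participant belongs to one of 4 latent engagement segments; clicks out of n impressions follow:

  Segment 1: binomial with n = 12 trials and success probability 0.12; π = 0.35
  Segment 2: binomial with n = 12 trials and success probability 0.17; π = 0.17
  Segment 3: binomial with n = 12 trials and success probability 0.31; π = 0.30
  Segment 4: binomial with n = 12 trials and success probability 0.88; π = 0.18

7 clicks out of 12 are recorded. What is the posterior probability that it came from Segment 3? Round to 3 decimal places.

0.856

Apply Bayes' rule: the posterior for each component is proportional to its prior times its likelihood at x.
Evaluate each component's likelihood at the observed value:
  p_1 = 0.000149764
  p_2 = 0.00128014
  p_3 = 0.0340802
  p_4 = 0.00805397
Prior × likelihood for each component:
  π_1·p_1 = 0.35 × 0.000149764 = 5.24174e-05
  π_2·p_2 = 0.17 × 0.00128014 = 0.000217624
  π_3·p_3 = 0.30 × 0.0340802 = 0.0102241
  π_4·p_4 = 0.18 × 0.00805397 = 0.00144971
Marginal: 5.24174e-05 + 0.000217624 + 0.0102241 + 0.00144971 = 0.0119438
P(Segment 3 | data) ≈ 0.856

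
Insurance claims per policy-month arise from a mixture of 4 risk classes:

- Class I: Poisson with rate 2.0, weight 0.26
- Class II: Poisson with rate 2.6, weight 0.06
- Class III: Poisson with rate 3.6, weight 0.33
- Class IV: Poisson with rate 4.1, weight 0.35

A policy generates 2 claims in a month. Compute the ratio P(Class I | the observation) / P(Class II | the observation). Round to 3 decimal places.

4.672

Only the two components matter; the odds are (w_i f_i(x)) / (w_j f_j(x)).
Poisson probabilities:
  p_I = 0.270671
  p_II = 0.251045
  p_III = 0.177058
  p_IV = 0.139293
0.0703743 / 0.0150627 ≈ 4.672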